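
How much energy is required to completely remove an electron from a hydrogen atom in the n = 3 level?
1.512 eV

The ionization energy is the energy needed to remove the electron completely (n → ∞).

For hydrogen, E_n = -13.6057 eV / n².

At n = 3: E_3 = -13.6057 / 3² = -1.511744 eV
At n = ∞: E_∞ = 0 eV

Ionization energy = E_∞ - E_3 = 0 - (-1.511744) = 1.511744 eV
Ionization energy ≈ 1.512 eV

This is also called the binding energy of the electron in state n = 3.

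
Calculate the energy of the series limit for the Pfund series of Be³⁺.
8.708 eV

The series limit corresponds to the transition from n = ∞ to n = 5.
This is the highest energy (shortest wavelength) transition in the Pfund series.

E_∞ = 0 eV
E_5 = -13.6057 × 4² / 5² = -8.708 eV

Energy at series limit:
ΔE = E_∞ - E_5 = 0 - (-8.708) = 8.708 eV

This energy equals the ionization energy from the n = 5 state of Be³⁺.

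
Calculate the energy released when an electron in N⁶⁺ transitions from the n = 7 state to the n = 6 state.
4.91 eV

The energy levels are E_n = -13.6057 Z² eV / n².

Energy at n = 7: E_7 = -13.6057 × 7² / 7² = -13.60570 eV
Energy at n = 6: E_6 = -13.6057 × 7² / 6² = -18.51887 eV

For emission (electron falling to lower state), the photon energy is:
E_photon = E_7 - E_6 = |-13.60570 - (-18.51887)|
E_photon = 4.91 eV

This energy is carried away by the emitted photon.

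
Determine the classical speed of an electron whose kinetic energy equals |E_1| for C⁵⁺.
1.313e+07 m/s (or 4.378415% of c)

The binding energy at n = 1 for C⁵⁺ is:
E_1 = -13.6057 × 6²/1² = -489.80520000 eV
|E_1| = 489.80520000 eV

Convert to Joules:
KE = 489.80520000 eV × (1.602177 × 10⁻¹⁹ J/eV) = 7.84755e-17 J

Using KE = ½mv²:
v = √(2·KE/m_e)
v = √(2 × 7.84755e-17 J / 9.10938 × 10⁻³¹ kg)
v = 1.313e+07 m/s

This is approximately 4.378415% the speed of light.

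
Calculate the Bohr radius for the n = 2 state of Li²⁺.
0.070557 nm (or 0.705570 Å)

The Bohr radius formula is:
r_n = n² a₀ / Z

where a₀ = 0.052917721 nm is the Bohr radius.

For Li²⁺ (Z = 3) at n = 2:
r_2 = 2² × 0.052917721 nm / 3
r_2 = 4 × 0.052917721 nm / 3
r_2 = 0.2116709 nm / 3
r_2 = 0.070557 nm

The electron orbits at approximately 0.070557 nm from the nucleus.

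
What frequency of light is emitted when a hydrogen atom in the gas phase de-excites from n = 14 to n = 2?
8.05676e+14 Hz

First, find the transition energy:
E_14 = -13.6057 / 14² = -0.06941684 eV
E_2 = -13.6057 / 2² = -3.40142500 eV
|ΔE| = |E_2 - E_14| = 3.33200816 eV

Convert to Joules: E = 3.33200816 eV × (1.602177 × 10⁻¹⁹ J/eV) = 5.3384668e-19 J

Using E = hf:
f = E/h = 5.3384668e-19 J / (6.62607 × 10⁻³⁴ J·s)
f = 8.05676e+14 Hz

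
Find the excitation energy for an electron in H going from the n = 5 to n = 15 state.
0.48376 eV

The energy levels of a hydrogen-like atom are E_n = -13.6057 eV / n².

Energy at n = 5: E_5 = -13.6057 / 5² = -0.54422800 eV
Energy at n = 15: E_15 = -13.6057 / 15² = -0.06046978 eV

The excitation energy is the difference:
ΔE = E_15 - E_5
ΔE = -0.06046978 - (-0.54422800)
ΔE = 0.48376 eV

Since this is positive, energy must be absorbed (photon absorption).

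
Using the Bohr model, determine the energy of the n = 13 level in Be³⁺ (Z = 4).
-1.288 eV

For hydrogen-like ions, the energy levels scale with Z²:
E_n = -13.6057 Z² / n² eV

For Be³⁺ (Z = 4) at n = 13:
E_13 = -13.6057 × 4² / 13²
E_13 = -13.6057 × 16 / 169
E_13 = -217.6912 / 169
E_13 = -1.288 eV

The energy is 16 times more negative than hydrogen at the same n due to the stronger nuclear charge.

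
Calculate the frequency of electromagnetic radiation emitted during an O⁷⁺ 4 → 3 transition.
1.02351e+16 Hz

First, find the transition energy:
E_4 = -13.6057 × 8² / 4² = -54.42280000 eV
E_3 = -13.6057 × 8² / 3² = -96.75164444 eV
|ΔE| = |E_3 - E_4| = 42.32884444 eV

Convert to Joules: E = 42.32884444 eV × (1.602177 × 10⁻¹⁹ J/eV) = 6.7818301e-18 J

Using E = hf:
f = E/h = 6.7818301e-18 J / (6.62607 × 10⁻³⁴ J·s)
f = 1.02351e+16 Hz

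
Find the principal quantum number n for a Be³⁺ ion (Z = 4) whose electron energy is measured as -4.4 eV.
n = 7

The exact energy levels follow E_n = -13.6057 Z² / n² eV with Z = 4.

The measured value (-4.4 eV) is reported to only 2 significant figures, so we must test candidate n values and see which one matches to that precision.

Candidate energies:
  n = 5:  E = -13.6057 × 4² / 5² = -8.70765 eV
  n = 6:  E = -13.6057 × 4² / 6² = -6.04698 eV
  n = 7:  E = -13.6057 × 4² / 7² = -4.44268 eV  ← matches
  n = 8:  E = -13.6057 × 4² / 8² = -3.40143 eV
  n = 9:  E = -13.6057 × 4² / 9² = -2.68755 eV

Checking against the measurement of -4.4 eV (2 sig figs), only n = 7 agrees:
E_7 = -4.44268 eV, which rounds to -4.4 eV ✓

Therefore n = 7.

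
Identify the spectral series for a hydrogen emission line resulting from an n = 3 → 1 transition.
Lyman series

The spectral series in hydrogen are named based on the final (lower) energy level:
- Lyman series: n_final = 1 (ultraviolet)
- Balmer series: n_final = 2 (visible/near-UV)
- Paschen series: n_final = 3 (infrared)
- Brackett series: n_final = 4 (infrared)
- Pfund series: n_final = 5 (far infrared)

Since this transition ends at n = 1, it belongs to the Lyman series.

For reference, this 3 → 1 line has photon energy
ΔE = 13.6057 eV × (1/1² - 1/3²) = 12.09395556 eV,
corresponding to wavelength λ = hc/ΔE = 1239.84 eV·nm / 12.09395556 eV = 102.51733 nm in the ultraviolet region.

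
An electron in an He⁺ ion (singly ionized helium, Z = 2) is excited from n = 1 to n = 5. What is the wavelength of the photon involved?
23.730863 nm

First, find the transition energy using E_n = -13.6057 Z² / n² eV:
E_1 = -13.6057 × 2² / 1² = -54.42280000 eV
E_5 = -13.6057 × 2² / 5² = -2.17691200 eV

Photon energy: |ΔE| = |E_5 - E_1| = 52.24588800 eV

Convert to wavelength using E = hc/λ with hc = 1239.84 eV·nm:
λ = hc/E = 1239.84 eV·nm / 52.24588800 eV
λ = 23.730863 nm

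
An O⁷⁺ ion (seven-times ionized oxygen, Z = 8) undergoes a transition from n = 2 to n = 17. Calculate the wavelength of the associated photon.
5.775 nm

First, find the transition energy using E_n = -13.6057 Z² / n² eV:
E_2 = -13.6057 × 8² / 2² = -217.69120 eV
E_17 = -13.6057 × 8² / 17² = -3.01303 eV

Photon energy: |ΔE| = |E_17 - E_2| = 214.67817 eV

Convert to wavelength using E = hc/λ with hc = 1239.84 eV·nm:
λ = hc/E = 1239.84 eV·nm / 214.67817 eV
λ = 5.775 nm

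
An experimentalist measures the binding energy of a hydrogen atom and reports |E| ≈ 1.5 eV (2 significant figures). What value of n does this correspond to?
n = 3

The exact energy levels follow E_n = -13.6057 eV / n².

The measured value (-1.5 eV) is reported to only 2 significant figures, so we must test candidate n values and see which one matches to that precision.

Candidate energies:
  n = 1:  E = -13.6057/1² = -13.60570 eV
  n = 2:  E = -13.6057/2² = -3.40143 eV
  n = 3:  E = -13.6057/3² = -1.51174 eV  ← matches
  n = 4:  E = -13.6057/4² = -0.85036 eV
  n = 5:  E = -13.6057/5² = -0.54423 eV

Checking against the measurement of -1.5 eV (2 sig figs), only n = 3 agrees:
E_3 = -1.51174 eV, which rounds to -1.5 eV ✓

Therefore n = 3.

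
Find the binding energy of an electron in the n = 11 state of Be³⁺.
1.79910 eV

The ionization energy is the energy needed to remove the electron completely (n → ∞).

For a hydrogen-like ion with Z = 4, E_n = -13.6057 Z² / n² eV.

At n = 11: E_11 = -13.6057 × 4² / 11² = -1.79910083 eV
At n = ∞: E_∞ = 0 eV

Ionization energy = E_∞ - E_11 = 0 - (-1.79910083) = 1.79910083 eV
Ionization energy ≈ 1.79910 eV

This is also called the binding energy of the electron in state n = 11.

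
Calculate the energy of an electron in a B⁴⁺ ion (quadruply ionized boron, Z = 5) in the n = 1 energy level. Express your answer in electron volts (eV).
-340.1425 eV

The energy levels of a hydrogen-like atom are given by:
E_n = -13.6057 Z² / n² eV  (with Z = 5 for B⁴⁺)

For n = 1:
E_1 = -13.6057 × 5² / 1²
E_1 = -13.6057 × 25 / 1
E_1 = -340.1425 eV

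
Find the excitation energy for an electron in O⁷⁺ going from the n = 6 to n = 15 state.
20.317845 eV

The energy levels of a hydrogen-like atom are E_n = -13.6057 Z² eV / n².

Energy at n = 6: E_6 = -13.6057 × 8² / 6² = -24.187911111 eV
Energy at n = 15: E_15 = -13.6057 × 8² / 15² = -3.870065778 eV

The excitation energy is the difference:
ΔE = E_15 - E_6
ΔE = -3.870065778 - (-24.187911111)
ΔE = 20.317845 eV

Since this is positive, energy must be absorbed (photon absorption).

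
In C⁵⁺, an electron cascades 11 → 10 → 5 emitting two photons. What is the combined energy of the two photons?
15.5442 eV

The energy levels of C⁵⁺ are E_n = -13.6057 × 6² / n² eV.

First transition (11 → 10):
ΔE₁ = |E_10 - E_11|
ΔE₁ = |-4.8980520000 - (-4.0479768595)| = 0.8500751 eV

Second transition (10 → 5):
ΔE₂ = |E_5 - E_10|
ΔE₂ = |-19.5922080000 - (-4.8980520000)| = 14.6941560 eV

Total energy released:
E_total = ΔE₁ + ΔE₂ = 0.8500751 + 14.6941560 = 15.5442 eV

Note: This equals the direct transition 11 → 5: 15.5442 eV ✓
Energy is conserved regardless of the path taken.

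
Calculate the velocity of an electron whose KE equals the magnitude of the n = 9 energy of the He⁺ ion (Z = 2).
4.86154e+05 m/s (or 0.1622% of c)

The binding energy at n = 9 for He⁺ is:
E_9 = -13.6057 × 2²/9² = -0.671886420 eV
|E_9| = 0.671886420 eV

Convert to Joules:
KE = 0.671886420 eV × (1.602177 × 10⁻¹⁹ J/eV) = 1.0764810e-19 J

Using KE = ½mv²:
v = √(2·KE/m_e)
v = √(2 × 1.0764810e-19 J / 9.10938 × 10⁻³¹ kg)
v = 4.86154e+05 m/s

This is approximately 0.1622% the speed of light.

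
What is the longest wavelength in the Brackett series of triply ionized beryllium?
253.129203 nm

The longest wavelength corresponds to the smallest energy transition in the series.
The Brackett series has all transitions ending at n_f = 4.

For Be³⁺ (Z = 4), the first line (α-line) is the jump from n = 5 to n = 4:
E_5 = -13.6057 × 4² / 5² = -8.7076480000 eV
E_4 = -13.6057 × 4² / 4² = -13.6057000000 eV
ΔE = E_5 - E_4 = 4.8980520000 eV

λ = hc/E = 1239.84 eV·nm / 4.8980520000 eV
λ = 253.129203 nm

This is the α-line of the Brackett series in Be³⁺.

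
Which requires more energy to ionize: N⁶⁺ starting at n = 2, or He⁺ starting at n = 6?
N⁶⁺ at n = 2 (E = -166.670 eV)

Using E_n = -13.6057 Z² / n² eV:

N⁶⁺ (Z = 7) at n = 2:
E = -13.6057 × 7² / 2² = -13.6057 × 49 / 4 = -166.669825 eV

He⁺ (Z = 2) at n = 6:
E = -13.6057 × 2² / 6² = -13.6057 × 4 / 36 = -1.511744 eV

Since -166.669825 eV < -1.511744 eV,
N⁶⁺ at n = 2 is more tightly bound (requires more energy to ionize).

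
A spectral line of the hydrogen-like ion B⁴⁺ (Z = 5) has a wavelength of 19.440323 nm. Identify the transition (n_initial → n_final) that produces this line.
n = 4 → n = 2

First, find the photon energy from the wavelength (hc = 1239.84 eV·nm):
E = hc/λ = 1239.84 eV·nm / 19.440323 nm = 63.776718 eV

The energy levels of B⁴⁺ satisfy E_n = -13.6057 × 5² / n² eV, so an emission n_i → n_f releases
ΔE = 13.6057 × 5² × (1/n_f² − 1/n_i²) eV.

Setting ΔE equal to the photon energy:
1/n_f² − 1/n_i² = 63.776718 / (13.6057 × 5²) = 0.18750000

Since 1/n_i² must be positive, we need 1/n_f² > 0.18750000, i.e. n_f ≤ 2. For each allowed n_f, solve n_i = (1/n_f² − 0.18750000)^(−1/2) and check whether it is a whole number:
  n_f = 1: 1/n_i² = 1.00000000 − 0.18750000 = 0.81250000 → n_i = 1.109  (not an integer) ✗
  n_f = 2: 1/n_i² = 0.25000000 − 0.18750000 = 0.06250000 → n_i = 4.000  → integer, n_i = 4 ✓

Only n_f = 2 gives an integer upper level, n_i = 4.

The transition is from n = 4 to n = 2 (emission).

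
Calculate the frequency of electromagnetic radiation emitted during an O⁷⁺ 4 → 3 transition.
1.02351e+16 Hz

First, find the transition energy:
E_4 = -13.6057 × 8² / 4² = -54.4228000 eV
E_3 = -13.6057 × 8² / 3² = -96.7516444 eV
|ΔE| = |E_3 - E_4| = 42.3288444 eV

Convert to Joules: E = 42.3288444 eV × (1.602177 × 10⁻¹⁹ J/eV) = 6.7818301e-18 J

Using E = hf:
f = E/h = 6.7818301e-18 J / (6.62607 × 10⁻³⁴ J·s)
f = 1.02351e+16 Hz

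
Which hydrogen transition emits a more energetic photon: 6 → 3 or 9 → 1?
9 → 1

Calculate the energy for each transition:

Transition 6 → 3:
ΔE₁ = |E_3 - E_6| = |-13.6057/3² - (-13.6057/6²)|
ΔE₁ = |-1.511744444 - (-0.377936111)| = 1.133808 eV

Transition 9 → 1:
ΔE₂ = |E_1 - E_9| = |-13.6057/1² - (-13.6057/9²)|
ΔE₂ = |-13.605700000 - (-0.167971605)| = 13.437728 eV

Since 13.437728 eV > 1.133808 eV, the transition 9 → 1 emits the more energetic photon.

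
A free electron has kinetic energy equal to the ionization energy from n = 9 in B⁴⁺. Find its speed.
1.22e+06 m/s (or 0.41% of c)

The binding energy at n = 9 for B⁴⁺ is:
E_9 = -13.6057 × 5²/9² = -4.19929 eV
|E_9| = 4.19929 eV

Convert to Joules:
KE = 4.19929 eV × (1.602177 × 10⁻¹⁹ J/eV) = 6.7280e-19 J

Using KE = ½mv²:
v = √(2·KE/m_e)
v = √(2 × 6.7280e-19 J / 9.10938 × 10⁻³¹ kg)
v = 1.22e+06 m/s

This is approximately 0.41% the speed of light.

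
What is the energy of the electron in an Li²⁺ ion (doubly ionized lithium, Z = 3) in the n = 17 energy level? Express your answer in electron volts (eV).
-0.424 eV

The energy levels of a hydrogen-like atom are given by:
E_n = -13.6057 Z² / n² eV  (with Z = 3 for Li²⁺)

For n = 17:
E_17 = -13.6057 × 3² / 17²
E_17 = -13.6057 × 9 / 289
E_17 = -0.424 eV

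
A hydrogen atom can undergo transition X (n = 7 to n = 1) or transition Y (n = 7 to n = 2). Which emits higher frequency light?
7 → 1

Calculate the energy for each transition:

Transition 7 → 1:
ΔE₁ = |E_1 - E_7| = |-13.6057/1² - (-13.6057/7²)|
ΔE₁ = |-13.60570000000 - (-0.27766734694)| = 13.32803265 eV

Transition 7 → 2:
ΔE₂ = |E_2 - E_7| = |-13.6057/2² - (-13.6057/7²)|
ΔE₂ = |-3.40142500000 - (-0.27766734694)| = 3.12375765 eV

Since 13.32803265 eV > 3.12375765 eV, the transition 7 → 1 emits the more energetic photon.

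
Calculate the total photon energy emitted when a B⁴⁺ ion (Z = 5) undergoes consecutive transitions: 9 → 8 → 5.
9.406 eV

The energy levels of B⁴⁺ are E_n = -13.6057 × 5² / n² eV.

First transition (9 → 8):
ΔE₁ = |E_8 - E_9|
ΔE₁ = |-5.314726563 - (-4.199290123)| = 1.115436 eV

Second transition (8 → 5):
ΔE₂ = |E_5 - E_8|
ΔE₂ = |-13.605700000 - (-5.314726563)| = 8.290973 eV

Total energy released:
E_total = ΔE₁ + ΔE₂ = 1.115436 + 8.290973 = 9.406 eV

Note: This equals the direct transition 9 → 5: 9.406 eV ✓
Energy is conserved regardless of the path taken.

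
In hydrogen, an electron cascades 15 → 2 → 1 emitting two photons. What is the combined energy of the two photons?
13.54523 eV

The energy levels of hydrogen are E_n = -13.6057 / n² eV.

First transition (15 → 2):
ΔE₁ = |E_2 - E_15|
ΔE₁ = |-3.40142500000 - (-0.06046977778)| = 3.34095522 eV

Second transition (2 → 1):
ΔE₂ = |E_1 - E_2|
ΔE₂ = |-13.60570000000 - (-3.40142500000)| = 10.20427500 eV

Total energy released:
E_total = ΔE₁ + ΔE₂ = 3.34095522 + 10.20427500 = 13.54523 eV

Note: This equals the direct transition 15 → 1: 13.54523 eV ✓
Energy is conserved regardless of the path taken.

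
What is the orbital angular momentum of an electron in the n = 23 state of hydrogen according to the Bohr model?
2.426e-33 J·s (or 23ℏ)

In the Bohr model, angular momentum is quantized:
L = nℏ

where ℏ = h/(2π) = 1.05457e-34 J·s

For n = 23:
L = 23 × 1.05457e-34 J·s
L = 2.426e-33 J·s

This can also be written as L = 23ℏ.
The angular momentum is an integer multiple of the reduced Planck constant.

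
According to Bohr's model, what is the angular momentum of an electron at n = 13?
1.371e-33 J·s (or 13ℏ)

In the Bohr model, angular momentum is quantized:
L = nℏ

where ℏ = h/(2π) = 1.05457e-34 J·s

For n = 13:
L = 13 × 1.05457e-34 J·s
L = 1.371e-33 J·s

This can also be written as L = 13ℏ.
The angular momentum is an integer multiple of the reduced Planck constant.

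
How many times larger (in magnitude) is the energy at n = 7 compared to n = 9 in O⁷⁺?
1.6531

Using E_n = -13.6057 Z² / n² eV with Z = 8:

E_7 = -13.6057 × 8² / 7² = -870.7648 / 49 = -17.7707102041 eV
E_9 = -13.6057 × 8² / 9² = -870.7648 / 81 = -10.7501827160 eV

The ratio is:
E_7/E_9 = (-17.7707102041) / (-10.7501827160)
E_7/E_9 = (-870.7648/49) / (-870.7648/81)
E_7/E_9 = 81/49
E_7/E_9 = 1.6531
(Note: the Z² factors cancel in the ratio.)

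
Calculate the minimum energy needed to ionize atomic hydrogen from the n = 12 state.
0.094 eV

The ionization energy is the energy needed to remove the electron completely (n → ∞).

For hydrogen, E_n = -13.6057 eV / n².

At n = 12: E_12 = -13.6057 / 12² = -0.094484 eV
At n = ∞: E_∞ = 0 eV

Ionization energy = E_∞ - E_12 = 0 - (-0.094484) = 0.094484 eV
Ionization energy ≈ 0.094 eV

This is also called the binding energy of the electron in state n = 12.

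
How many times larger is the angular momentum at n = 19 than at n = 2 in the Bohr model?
9.500

In the Bohr model, L_n = nℏ, so the ratio is purely the ratio of quantum numbers:

L_19/L_2 = 19ℏ / 2ℏ = 19/2 = 9.500

The angular momentum scales linearly with n.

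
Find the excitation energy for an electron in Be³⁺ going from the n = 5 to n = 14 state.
7.5970 eV

The energy levels of a hydrogen-like atom are E_n = -13.6057 Z² eV / n².

Energy at n = 5: E_5 = -13.6057 × 4² / 5² = -8.7076480 eV
Energy at n = 14: E_14 = -13.6057 × 4² / 14² = -1.1106694 eV

The excitation energy is the difference:
ΔE = E_14 - E_5
ΔE = -1.1106694 - (-8.7076480)
ΔE = 7.5970 eV

Since this is positive, energy must be absorbed (photon absorption).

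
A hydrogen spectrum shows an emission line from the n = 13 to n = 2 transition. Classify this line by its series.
Balmer series

The spectral series in hydrogen are named based on the final (lower) energy level:
- Lyman series: n_final = 1 (ultraviolet)
- Balmer series: n_final = 2 (visible/near-UV)
- Paschen series: n_final = 3 (infrared)
- Brackett series: n_final = 4 (infrared)
- Pfund series: n_final = 5 (far infrared)

Since this transition ends at n = 2, it belongs to the Balmer series.

For reference, this 13 → 2 line has photon energy
ΔE = 13.6057 eV × (1/2² - 1/13²) = 3.3209178994 eV,
corresponding to wavelength λ = hc/ΔE = 1239.84 eV·nm / 3.3209178994 eV = 373.342563 nm in the visible/near-UV region.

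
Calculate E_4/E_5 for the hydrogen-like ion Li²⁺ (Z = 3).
1.56250

Using E_n = -13.6057 Z² / n² eV with Z = 3:

E_4 = -13.6057 × 3² / 4² = -122.4513 / 16 = -7.65320625000 eV
E_5 = -13.6057 × 3² / 5² = -122.4513 / 25 = -4.89805200000 eV

The ratio is:
E_4/E_5 = (-7.65320625000) / (-4.89805200000)
E_4/E_5 = (-122.4513/16) / (-122.4513/25)
E_4/E_5 = 25/16
E_4/E_5 = 1.56250
(Note: the Z² factors cancel in the ratio.)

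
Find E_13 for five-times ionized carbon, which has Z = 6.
-2.90 eV

For hydrogen-like ions, the energy levels scale with Z²:
E_n = -13.6057 Z² / n² eV

For C⁵⁺ (Z = 6) at n = 13:
E_13 = -13.6057 × 6² / 13²
E_13 = -13.6057 × 36 / 169
E_13 = -489.8052 / 169
E_13 = -2.90 eV

The energy is 36 times more negative than hydrogen at the same n due to the stronger nuclear charge.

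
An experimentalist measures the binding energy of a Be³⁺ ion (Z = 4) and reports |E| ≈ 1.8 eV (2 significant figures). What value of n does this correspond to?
n = 11

The exact energy levels follow E_n = -13.6057 Z² / n² eV with Z = 4.

The measured value (-1.8 eV) is reported to only 2 significant figures, so we must test candidate n values and see which one matches to that precision.

Candidate energies:
  n = 9:  E = -13.6057 × 4² / 9² = -2.68755 eV
  n = 10:  E = -13.6057 × 4² / 10² = -2.17691 eV
  n = 11:  E = -13.6057 × 4² / 11² = -1.79910 eV  ← matches
  n = 12:  E = -13.6057 × 4² / 12² = -1.51174 eV
  n = 13:  E = -13.6057 × 4² / 13² = -1.28811 eV

Checking against the measurement of -1.8 eV (2 sig figs), only n = 11 agrees:
E_11 = -1.79910 eV, which rounds to -1.8 eV ✓

Therefore n = 11.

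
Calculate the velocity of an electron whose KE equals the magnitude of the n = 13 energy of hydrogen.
1.6828e+05 m/s (or 0.056134% of c)

The binding energy at n = 13 for hydrogen is:
E_13 = -13.6057/13² = -0.080507101 eV
|E_13| = 0.080507101 eV

Convert to Joules:
KE = 0.080507101 eV × (1.602177 × 10⁻¹⁹ J/eV) = 1.289866e-20 J

Using KE = ½mv²:
v = √(2·KE/m_e)
v = √(2 × 1.289866e-20 J / 9.10938 × 10⁻³¹ kg)
v = 1.6828e+05 m/s

This is approximately 0.056134% the speed of light.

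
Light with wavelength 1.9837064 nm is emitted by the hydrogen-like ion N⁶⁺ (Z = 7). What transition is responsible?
n = 4 → n = 1

First, find the photon energy from the wavelength (hc = 1239.84 eV·nm):
E = hc/λ = 1239.84 eV·nm / 1.9837064 nm = 625.01185 eV

The energy levels of N⁶⁺ satisfy E_n = -13.6057 × 7² / n² eV, so an emission n_i → n_f releases
ΔE = 13.6057 × 7² × (1/n_f² − 1/n_i²) eV.

Setting ΔE equal to the photon energy:
1/n_f² − 1/n_i² = 625.01185 / (13.6057 × 7²) = 0.93750001

Since 1/n_i² must be positive, we need 1/n_f² > 0.93750001, i.e. n_f ≤ 1. For each allowed n_f, solve n_i = (1/n_f² − 0.93750001)^(−1/2) and check whether it is a whole number:
  n_f = 1: 1/n_i² = 1.00000000 − 0.93750001 = 0.06249999 → n_i = 4.000  → integer, n_i = 4 ✓

Only n_f = 1 gives an integer upper level, n_i = 4.

The transition is from n = 4 to n = 1 (emission).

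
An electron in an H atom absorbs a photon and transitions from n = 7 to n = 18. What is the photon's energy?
0.24 eV

The energy levels of a hydrogen-like atom are E_n = -13.6057 eV / n².

Energy at n = 7: E_7 = -13.6057 / 7² = -0.27767 eV
Energy at n = 18: E_18 = -13.6057 / 18² = -0.04199 eV

The excitation energy is the difference:
ΔE = E_18 - E_7
ΔE = -0.04199 - (-0.27767)
ΔE = 0.24 eV

Since this is positive, energy must be absorbed (photon absorption).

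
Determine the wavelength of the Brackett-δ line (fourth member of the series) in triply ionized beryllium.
121.502018 nm

The lines of a series are numbered from the longest wavelength (smallest ΔE) outward; the fourth line is the transition from n = n_f + 4 to n_f.
The Brackett series has all transitions ending at n_f = 4.

For Be³⁺ (Z = 4), the fourth line (δ-line) is the jump from n = 8 to n = 4:
E_8 = -13.6057 × 4² / 8² = -3.401425000 eV
E_4 = -13.6057 × 4² / 4² = -13.605700000 eV
ΔE = E_8 - E_4 = 10.204275000 eV

λ = hc/E = 1239.84 eV·nm / 10.204275000 eV
λ = 121.502018 nm

This is the δ-line of the Brackett series in Be³⁺.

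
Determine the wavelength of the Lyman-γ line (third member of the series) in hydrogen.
97.20 nm

The lines of a series are numbered from the longest wavelength (smallest ΔE) outward; the third line is the transition from n = n_f + 3 to n_f.
The Lyman series has all transitions ending at n_f = 1.

For H, the third line (γ-line) is the jump from n = 4 to n = 1:
E_4 = -13.6057 / 4² = -0.8504 eV
E_1 = -13.6057 / 1² = -13.6057 eV
ΔE = E_4 - E_1 = 12.7553 eV

λ = hc/E = 1239.84 eV·nm / 12.7553 eV
λ = 97.20 nm

This is the γ-line of the Lyman series in H.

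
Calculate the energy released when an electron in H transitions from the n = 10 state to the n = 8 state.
0.0765 eV

The energy levels are E_n = -13.6057 eV / n².

Energy at n = 10: E_10 = -13.6057 / 10² = -0.1360570 eV
Energy at n = 8: E_8 = -13.6057 / 8² = -0.2125891 eV

For emission (electron falling to lower state), the photon energy is:
E_photon = E_10 - E_8 = |-0.1360570 - (-0.2125891)|
E_photon = 0.0765 eV

This energy is carried away by the emitted photon.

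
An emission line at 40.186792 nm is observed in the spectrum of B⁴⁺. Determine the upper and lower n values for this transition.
n = 7 → n = 3

First, find the photon energy from the wavelength (hc = 1239.84 eV·nm):
E = hc/λ = 1239.84 eV·nm / 40.186792 nm = 30.851928 eV

The energy levels of B⁴⁺ satisfy E_n = -13.6057 × 5² / n² eV, so an emission n_i → n_f releases
ΔE = 13.6057 × 5² × (1/n_f² − 1/n_i²) eV.

Setting ΔE equal to the photon energy:
1/n_f² − 1/n_i² = 30.851928 / (13.6057 × 5²) = 0.090702949

Since 1/n_i² must be positive, we need 1/n_f² > 0.090702949, i.e. n_f ≤ 3. For each allowed n_f, solve n_i = (1/n_f² − 0.090702949)^(−1/2) and check whether it is a whole number:
  n_f = 1: 1/n_i² = 1.000000000 − 0.090702949 = 0.909297051 → n_i = 1.049  (not an integer) ✗
  n_f = 2: 1/n_i² = 0.250000000 − 0.090702949 = 0.159297051 → n_i = 2.506  (not an integer) ✗
  n_f = 3: 1/n_i² = 0.111111111 − 0.090702949 = 0.020408162 → n_i = 7.000  → integer, n_i = 7 ✓

Only n_f = 3 gives an integer upper level, n_i = 7.

The transition is from n = 7 to n = 3 (emission).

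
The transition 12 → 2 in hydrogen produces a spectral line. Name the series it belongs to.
Balmer series

The spectral series in hydrogen are named based on the final (lower) energy level:
- Lyman series: n_final = 1 (ultraviolet)
- Balmer series: n_final = 2 (visible/near-UV)
- Paschen series: n_final = 3 (infrared)
- Brackett series: n_final = 4 (infrared)
- Pfund series: n_final = 5 (far infrared)

Since this transition ends at n = 2, it belongs to the Balmer series.

For reference, this 12 → 2 line has photon energy
ΔE = 13.6057 eV × (1/2² - 1/12²) = 3.306940972 eV,
corresponding to wavelength λ = hc/ΔE = 1239.84 eV·nm / 3.306940972 eV = 374.92051 nm in the visible/near-UV region.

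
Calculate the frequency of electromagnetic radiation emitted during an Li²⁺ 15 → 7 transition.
4.727e+14 Hz

First, find the transition energy:
E_15 = -13.6057 × 3² / 15² = -0.544228 eV
E_7 = -13.6057 × 3² / 7² = -2.499006 eV
|ΔE| = |E_7 - E_15| = 1.954778 eV

Convert to Joules: E = 1.954778 eV × (1.602177 × 10⁻¹⁹ J/eV) = 3.13190e-19 J

Using E = hf:
f = E/h = 3.13190e-19 J / (6.62607 × 10⁻³⁴ J·s)
f = 4.727e+14 Hz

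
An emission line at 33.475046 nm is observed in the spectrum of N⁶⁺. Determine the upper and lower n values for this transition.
n = 12 → n = 4

First, find the photon energy from the wavelength (hc = 1239.84 eV·nm):
E = hc/λ = 1239.84 eV·nm / 33.475046 nm = 37.037738 eV

The energy levels of N⁶⁺ satisfy E_n = -13.6057 × 7² / n² eV, so an emission n_i → n_f releases
ΔE = 13.6057 × 7² × (1/n_f² − 1/n_i²) eV.

Setting ΔE equal to the photon energy:
1/n_f² − 1/n_i² = 37.037738 / (13.6057 × 7²) = 0.055555554

Since 1/n_i² must be positive, we need 1/n_f² > 0.055555554, i.e. n_f ≤ 4. For each allowed n_f, solve n_i = (1/n_f² − 0.055555554)^(−1/2) and check whether it is a whole number:
  n_f = 1: 1/n_i² = 1.000000000 − 0.055555554 = 0.944444446 → n_i = 1.029  (not an integer) ✗
  n_f = 2: 1/n_i² = 0.250000000 − 0.055555554 = 0.194444446 → n_i = 2.268  (not an integer) ✗
  n_f = 3: 1/n_i² = 0.111111111 − 0.055555554 = 0.055555557 → n_i = 4.243  (not an integer) ✗
  n_f = 4: 1/n_i² = 0.062500000 − 0.055555554 = 0.006944446 → n_i = 12.000  → integer, n_i = 12 ✓

Only n_f = 4 gives an integer upper level, n_i = 12.

The transition is from n = 12 to n = 4 (emission).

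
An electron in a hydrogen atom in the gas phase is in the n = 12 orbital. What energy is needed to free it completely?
0.0945 eV

The ionization energy is the energy needed to remove the electron completely (n → ∞).

For hydrogen, E_n = -13.6057 eV / n².

At n = 12: E_12 = -13.6057 / 12² = -0.0944840 eV
At n = ∞: E_∞ = 0 eV

Ionization energy = E_∞ - E_12 = 0 - (-0.0944840) = 0.0944840 eV
Ionization energy ≈ 0.0945 eV

This is also called the binding energy of the electron in state n = 12.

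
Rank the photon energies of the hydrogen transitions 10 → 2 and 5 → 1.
5 → 1

Calculate the energy for each transition:

Transition 10 → 2:
ΔE₁ = |E_2 - E_10| = |-13.6057/2² - (-13.6057/10²)|
ΔE₁ = |-3.40142500000 - (-0.13605700000)| = 3.26536800 eV

Transition 5 → 1:
ΔE₂ = |E_1 - E_5| = |-13.6057/1² - (-13.6057/5²)|
ΔE₂ = |-13.60570000000 - (-0.54422800000)| = 13.06147200 eV

Since 13.06147200 eV > 3.26536800 eV, the transition 5 → 1 emits the more energetic photon.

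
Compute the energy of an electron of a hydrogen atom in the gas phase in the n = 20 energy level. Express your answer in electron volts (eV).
-0.03401 eV

The energy levels of a hydrogen-like atom are given by:
E_n = -13.6057 eV / n²

For n = 20:
E_20 = -13.6057 eV / 20²
E_20 = -13.6057 eV / 400
E_20 = -0.03401 eV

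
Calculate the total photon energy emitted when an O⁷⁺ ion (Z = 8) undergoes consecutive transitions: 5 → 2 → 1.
835.934 eV

The energy levels of O⁷⁺ are E_n = -13.6057 × 8² / n² eV.

First transition (5 → 2):
ΔE₁ = |E_2 - E_5|
ΔE₁ = |-217.691200000 - (-34.830592000)| = 182.860608 eV

Second transition (2 → 1):
ΔE₂ = |E_1 - E_2|
ΔE₂ = |-870.764800000 - (-217.691200000)| = 653.073600 eV

Total energy released:
E_total = ΔE₁ + ΔE₂ = 182.860608 + 653.073600 = 835.934 eV

Note: This equals the direct transition 5 → 1: 835.934 eV ✓
Energy is conserved regardless of the path taken.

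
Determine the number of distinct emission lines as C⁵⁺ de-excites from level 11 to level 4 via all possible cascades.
28

The electron can occupy levels n = 4, 5, ..., 11 during de-excitation — that is m = 11 - 4 + 1 = 8 distinct levels.

The number of distinct spectral lines equals the number of ways to choose 2 of these m levels (each pair gives one possible emission transition):

Number of lines = m(m-1)/2 = 8×7/2 = 28

These correspond to all possible transitions between the 8 levels:
11 → 10, 11 → 9, 11 → 8, 11 → 7, 11 → 6, 11 → 5, 11 → 4, 10 → 9...

Each transition produces a photon with a unique energy (and thus wavelength). This count does not depend on Z.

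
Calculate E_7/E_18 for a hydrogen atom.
6.6122

Using E_n = -13.6057 Z² / n² eV with Z = 1:

E_7 = -13.6057 / 7² = -13.6057 / 49 = -0.2776673469 eV
E_18 = -13.6057 / 18² = -13.6057 / 324 = -0.0419929012 eV

The ratio is:
E_7/E_18 = (-0.2776673469) / (-0.0419929012)
E_7/E_18 = (-13.6057/49) / (-13.6057/324)
E_7/E_18 = 324/49
E_7/E_18 = 6.6122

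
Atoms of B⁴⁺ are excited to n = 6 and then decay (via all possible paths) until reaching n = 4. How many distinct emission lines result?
3

The electron can occupy levels n = 4, 5, ..., 6 during de-excitation — that is m = 6 - 4 + 1 = 3 distinct levels.

The number of distinct spectral lines equals the number of ways to choose 2 of these m levels (each pair gives one possible emission transition):

Number of lines = m(m-1)/2 = 3×2/2 = 3

These correspond to all possible transitions between the 3 levels:
6 → 5, 6 → 4, 5 → 4

Each transition produces a photon with a unique energy (and thus wavelength). This count does not depend on Z.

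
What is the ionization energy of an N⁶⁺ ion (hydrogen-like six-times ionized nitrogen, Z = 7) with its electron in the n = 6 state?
18.51887 eV

The ionization energy is the energy needed to remove the electron completely (n → ∞).

For a hydrogen-like ion with Z = 7, E_n = -13.6057 Z² / n² eV.

At n = 6: E_6 = -13.6057 × 7² / 6² = -18.51886944 eV
At n = ∞: E_∞ = 0 eV

Ionization energy = E_∞ - E_6 = 0 - (-18.51886944) = 18.51886944 eV
Ionization energy ≈ 18.51887 eV

This is also called the binding energy of the electron in state n = 6.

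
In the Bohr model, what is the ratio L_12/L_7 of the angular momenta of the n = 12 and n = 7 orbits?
1.714286

In the Bohr model, L_n = nℏ, so the ratio is purely the ratio of quantum numbers:

L_12/L_7 = 12ℏ / 7ℏ = 12/7 = 1.714286

The angular momentum scales linearly with n.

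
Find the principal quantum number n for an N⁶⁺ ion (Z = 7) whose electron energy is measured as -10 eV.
n = 8

The exact energy levels follow E_n = -13.6057 Z² / n² eV with Z = 7.

The measured value (-10 eV) is reported to only 2 significant figures, so we must test candidate n values and see which one matches to that precision.

Candidate energies:
  n = 6:  E = -13.6057 × 7² / 6² = -18.51887 eV
  n = 7:  E = -13.6057 × 7² / 7² = -13.60570 eV
  n = 8:  E = -13.6057 × 7² / 8² = -10.41686 eV  ← matches
  n = 9:  E = -13.6057 × 7² / 9² = -8.23061 eV
  n = 10:  E = -13.6057 × 7² / 10² = -6.66679 eV

Checking against the measurement of -10 eV (2 sig figs), only n = 8 agrees:
E_8 = -10.41686 eV, which rounds to -10 eV ✓

Therefore n = 8.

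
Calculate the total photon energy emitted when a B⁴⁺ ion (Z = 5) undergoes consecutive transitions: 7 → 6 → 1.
333.2008 eV

The energy levels of B⁴⁺ are E_n = -13.6057 × 5² / n² eV.

First transition (7 → 6):
ΔE₁ = |E_6 - E_7|
ΔE₁ = |-9.4484027778 - (-6.9416836735)| = 2.5067191 eV

Second transition (6 → 1):
ΔE₂ = |E_1 - E_6|
ΔE₂ = |-340.1425000000 - (-9.4484027778)| = 330.6940972 eV

Total energy released:
E_total = ΔE₁ + ΔE₂ = 2.5067191 + 330.6940972 = 333.2008 eV

Note: This equals the direct transition 7 → 1: 333.2008 eV ✓
Energy is conserved regardless of the path taken.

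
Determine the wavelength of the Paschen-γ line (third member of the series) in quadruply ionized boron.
43.741 nm

The lines of a series are numbered from the longest wavelength (smallest ΔE) outward; the third line is the transition from n = n_f + 3 to n_f.
The Paschen series has all transitions ending at n_f = 3.

For B⁴⁺ (Z = 5), the third line (γ-line) is the jump from n = 6 to n = 3:
E_6 = -13.6057 × 5² / 6² = -9.44840 eV
E_3 = -13.6057 × 5² / 3² = -37.79361 eV
ΔE = E_6 - E_3 = 28.34521 eV

λ = hc/E = 1239.84 eV·nm / 28.34521 eV
λ = 43.741 nm

This is the γ-line of the Paschen series in B⁴⁺.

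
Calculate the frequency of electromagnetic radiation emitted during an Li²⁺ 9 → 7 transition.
2.38719e+14 Hz

First, find the transition energy:
E_9 = -13.6057 × 3² / 9² = -1.511744444 eV
E_7 = -13.6057 × 3² / 7² = -2.499006122 eV
|ΔE| = |E_7 - E_9| = 0.987261678 eV

Convert to Joules: E = 0.987261678 eV × (1.602177 × 10⁻¹⁹ J/eV) = 1.5817680e-19 J

Using E = hf:
f = E/h = 1.5817680e-19 J / (6.62607 × 10⁻³⁴ J·s)
f = 2.38719e+14 Hz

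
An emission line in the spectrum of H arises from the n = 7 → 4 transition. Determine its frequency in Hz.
1.385e+14 Hz

First, find the transition energy:
E_7 = -13.6057 / 7² = -0.27766735 eV
E_4 = -13.6057 / 4² = -0.85035625 eV
|ΔE| = |E_4 - E_7| = 0.57268890 eV

Convert to Joules: E = 0.57268890 eV × (1.602177 × 10⁻¹⁹ J/eV) = 9.17549e-20 J

Using E = hf:
f = E/h = 9.17549e-20 J / (6.62607 × 10⁻³⁴ J·s)
f = 1.385e+14 Hz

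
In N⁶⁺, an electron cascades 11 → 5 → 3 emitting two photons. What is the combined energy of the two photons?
68.566 eV

The energy levels of N⁶⁺ are E_n = -13.6057 × 7² / n² eV.

First transition (11 → 5):
ΔE₁ = |E_5 - E_11|
ΔE₁ = |-26.667172000 - (-5.509746281)| = 21.157426 eV

Second transition (5 → 3):
ΔE₂ = |E_3 - E_5|
ΔE₂ = |-74.075477778 - (-26.667172000)| = 47.408306 eV

Total energy released:
E_total = ΔE₁ + ΔE₂ = 21.157426 + 47.408306 = 68.566 eV

Note: This equals the direct transition 11 → 3: 68.566 eV ✓
Energy is conserved regardless of the path taken.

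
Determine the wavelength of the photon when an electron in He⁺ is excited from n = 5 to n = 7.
1162.8123 nm

First, find the transition energy using E_n = -13.6057 Z² / n² eV:
E_5 = -13.6057 × 2² / 5² = -2.176912000 eV
E_7 = -13.6057 × 2² / 7² = -1.110669388 eV

Photon energy: |ΔE| = |E_7 - E_5| = 1.066242612 eV

Convert to wavelength using E = hc/λ with hc = 1239.84 eV·nm:
λ = hc/E = 1239.84 eV·nm / 1.066242612 eV
λ = 1162.8123 nm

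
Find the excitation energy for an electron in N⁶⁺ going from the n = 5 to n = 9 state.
18.4366 eV

The energy levels of a hydrogen-like atom are E_n = -13.6057 Z² eV / n².

Energy at n = 5: E_5 = -13.6057 × 7² / 5² = -26.6671720 eV
Energy at n = 9: E_9 = -13.6057 × 7² / 9² = -8.2306086 eV

The excitation energy is the difference:
ΔE = E_9 - E_5
ΔE = -8.2306086 - (-26.6671720)
ΔE = 18.4366 eV

Since this is positive, energy must be absorbed (photon absorption).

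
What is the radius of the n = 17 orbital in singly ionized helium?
7.64661 nm (or 76.46611 Å)

The Bohr radius formula is:
r_n = n² a₀ / Z

where a₀ = 0.05291772 nm is the Bohr radius.

For He⁺ (Z = 2) at n = 17:
r_17 = 17² × 0.05291772 nm / 2
r_17 = 289 × 0.05291772 nm / 2
r_17 = 15.293221 nm / 2
r_17 = 7.64661 nm

The electron orbits at approximately 7.64661 nm from the nucleus.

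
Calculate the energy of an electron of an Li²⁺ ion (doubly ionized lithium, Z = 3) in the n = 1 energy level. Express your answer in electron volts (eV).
-122.451 eV

The energy levels of a hydrogen-like atom are given by:
E_n = -13.6057 Z² / n² eV  (with Z = 3 for Li²⁺)

For n = 1:
E_1 = -13.6057 × 3² / 1²
E_1 = -13.6057 × 9 / 1
E_1 = -122.451 eV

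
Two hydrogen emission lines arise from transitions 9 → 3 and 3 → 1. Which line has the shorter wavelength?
3 → 1

Calculate the energy for each transition:

Transition 9 → 3:
ΔE₁ = |E_3 - E_9| = |-13.6057/3² - (-13.6057/9²)|
ΔE₁ = |-1.51174444 - (-0.16797160)| = 1.34377 eV

Transition 3 → 1:
ΔE₂ = |E_1 - E_3| = |-13.6057/1² - (-13.6057/3²)|
ΔE₂ = |-13.60570000 - (-1.51174444)| = 12.09396 eV

Since 12.09396 eV > 1.34377 eV, the transition 3 → 1 emits the more energetic photon.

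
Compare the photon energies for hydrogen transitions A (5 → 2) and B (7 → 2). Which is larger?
7 → 2

Calculate the energy for each transition:

Transition 5 → 2:
ΔE₁ = |E_2 - E_5| = |-13.6057/2² - (-13.6057/5²)|
ΔE₁ = |-3.40142500000 - (-0.54422800000)| = 2.85719700 eV

Transition 7 → 2:
ΔE₂ = |E_2 - E_7| = |-13.6057/2² - (-13.6057/7²)|
ΔE₂ = |-3.40142500000 - (-0.27766734694)| = 3.12375765 eV

Since 3.12375765 eV > 2.85719700 eV, the transition 7 → 2 emits the more energetic photon.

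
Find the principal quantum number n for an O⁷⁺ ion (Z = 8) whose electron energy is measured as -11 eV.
n = 9

The exact energy levels follow E_n = -13.6057 Z² / n² eV with Z = 8.

The measured value (-11 eV) is reported to only 2 significant figures, so we must test candidate n values and see which one matches to that precision.

Candidate energies:
  n = 7:  E = -13.6057 × 8² / 7² = -17.77071 eV
  n = 8:  E = -13.6057 × 8² / 8² = -13.60570 eV
  n = 9:  E = -13.6057 × 8² / 9² = -10.75018 eV  ← matches
  n = 10:  E = -13.6057 × 8² / 10² = -8.70765 eV
  n = 11:  E = -13.6057 × 8² / 11² = -7.19640 eV

Checking against the measurement of -11 eV (2 sig figs), only n = 9 agrees:
E_9 = -10.75018 eV, which rounds to -11 eV ✓

Therefore n = 9.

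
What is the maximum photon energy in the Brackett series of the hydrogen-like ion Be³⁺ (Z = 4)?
13.61 eV

The series limit corresponds to the transition from n = ∞ to n = 4.
This is the highest energy (shortest wavelength) transition in the Brackett series.

E_∞ = 0 eV
E_4 = -13.6057 × 4² / 4² = -13.61 eV

Energy at series limit:
ΔE = E_∞ - E_4 = 0 - (-13.61) = 13.61 eV

This energy equals the ionization energy from the n = 4 state of Be³⁺.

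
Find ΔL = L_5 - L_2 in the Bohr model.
3.1637e-34 J·s (or 3ℏ)

In the Bohr model, L_n = nℏ where ℏ = 1.054572e-34 J·s.

L_5 = 5ℏ = 5.272860e-34 J·s
L_2 = 2ℏ = 2.109144e-34 J·s

ΔL = L_5 - L_2 = (5 - 2)ℏ = 3ℏ
ΔL = 3 × 1.054572e-34 J·s = 3.1637e-34 J·s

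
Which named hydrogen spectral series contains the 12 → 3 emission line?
Paschen series

The spectral series in hydrogen are named based on the final (lower) energy level:
- Lyman series: n_final = 1 (ultraviolet)
- Balmer series: n_final = 2 (visible/near-UV)
- Paschen series: n_final = 3 (infrared)
- Brackett series: n_final = 4 (infrared)
- Pfund series: n_final = 5 (far infrared)

Since this transition ends at n = 3, it belongs to the Paschen series.

For reference, this 12 → 3 line has photon energy
ΔE = 13.6057 eV × (1/3² - 1/12²) = 1.417260 eV,
corresponding to wavelength λ = hc/ΔE = 1239.84 eV·nm / 1.417260 eV = 874.81 nm in the infrared region.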